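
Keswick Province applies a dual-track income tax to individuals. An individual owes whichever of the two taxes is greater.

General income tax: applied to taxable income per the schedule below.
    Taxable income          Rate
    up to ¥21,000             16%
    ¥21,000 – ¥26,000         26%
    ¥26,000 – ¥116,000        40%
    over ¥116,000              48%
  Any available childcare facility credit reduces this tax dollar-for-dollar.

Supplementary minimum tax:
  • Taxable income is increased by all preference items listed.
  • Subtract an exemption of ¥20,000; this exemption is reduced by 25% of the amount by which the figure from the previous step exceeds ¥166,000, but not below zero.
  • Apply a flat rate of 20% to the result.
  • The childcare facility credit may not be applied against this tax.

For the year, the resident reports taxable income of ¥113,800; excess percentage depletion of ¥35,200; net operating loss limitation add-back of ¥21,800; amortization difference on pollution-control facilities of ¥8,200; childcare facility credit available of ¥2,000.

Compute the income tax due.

Supplementary minimum tax:
  Adjusted income: ¥113,800 + ¥35,200 + ¥21,800 + ¥8,200 = ¥179,000
  Exemption: ¥20,000 − 25% × (¥179,000 − ¥166,000) = ¥20,000 − ¥3,250 = ¥16,750
  Base: ¥179,000 − ¥16,750 = ¥162,250
  ¥162,250 × 20% = ¥32,450

General income tax:
  ¥21,000 × 16% = ¥3,360
  ¥5,000 × 26% = ¥1,300
  ¥87,800 × 40% = ¥35,120
  → ¥39,780
  Less childcare facility credit ¥2,000 → ¥37,780

¥37,780 > ¥32,450, so the general income tax governs.

¥37,780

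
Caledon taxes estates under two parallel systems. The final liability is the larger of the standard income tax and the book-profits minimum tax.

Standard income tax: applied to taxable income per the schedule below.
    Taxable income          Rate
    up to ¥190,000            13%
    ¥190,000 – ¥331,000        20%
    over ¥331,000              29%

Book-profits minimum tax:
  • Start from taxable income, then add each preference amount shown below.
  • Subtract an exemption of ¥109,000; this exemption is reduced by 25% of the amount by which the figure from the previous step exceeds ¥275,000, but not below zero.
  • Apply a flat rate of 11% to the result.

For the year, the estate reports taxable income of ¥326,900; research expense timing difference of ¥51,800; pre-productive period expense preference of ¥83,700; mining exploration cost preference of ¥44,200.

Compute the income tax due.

Book-profits minimum tax:
  Adjusted income: ¥326,900 + ¥51,800 + ¥83,700 + ¥44,200 = ¥506,600
  Exemption: ¥109,000 − 25% × (¥506,600 − ¥275,000) = ¥109,000 − ¥57,900 = ¥51,100
  Base: ¥506,600 − ¥51,100 = ¥455,500
  ¥455,500 × 11% = ¥50,105

Standard income tax:
  ¥190,000 × 13% = ¥24,700
  ¥136,900 × 20% = ¥27,380
  → ¥52,080

¥52,080 > ¥50,105, so the standard income tax governs.

¥52,080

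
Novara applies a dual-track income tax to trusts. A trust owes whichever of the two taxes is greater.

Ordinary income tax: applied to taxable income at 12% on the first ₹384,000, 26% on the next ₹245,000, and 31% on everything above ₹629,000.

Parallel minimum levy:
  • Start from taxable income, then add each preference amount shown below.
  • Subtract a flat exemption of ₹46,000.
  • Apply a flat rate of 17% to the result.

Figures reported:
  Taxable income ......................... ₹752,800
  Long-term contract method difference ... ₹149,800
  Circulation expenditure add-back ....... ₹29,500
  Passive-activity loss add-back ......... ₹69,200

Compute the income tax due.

Parallel minimum levy:
  Adjusted income: ₹752,800 + ₹149,800 + ₹29,500 + ₹69,200 = ₹1,001,300
  Less exemption ₹46,000 → base ₹955,300
  ₹955,300 × 17% = ₹162,401

Ordinary income tax:
  ₹384,000 × 12% = ₹46,080
  ₹245,000 × 26% = ₹63,700
  ₹123,800 × 31% = ₹38,378
  → ₹148,158

₹162,401 > ₹148,158, so the parallel minimum levy is the binding amount.

₹162,401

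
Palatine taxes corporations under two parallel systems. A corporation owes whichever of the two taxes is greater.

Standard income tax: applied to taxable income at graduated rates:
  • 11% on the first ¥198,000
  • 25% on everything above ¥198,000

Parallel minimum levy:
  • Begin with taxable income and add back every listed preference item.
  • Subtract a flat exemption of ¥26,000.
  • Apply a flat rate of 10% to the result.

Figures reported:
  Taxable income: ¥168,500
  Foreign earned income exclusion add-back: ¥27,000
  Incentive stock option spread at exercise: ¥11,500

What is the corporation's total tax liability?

¥18,535

Standard income tax:
  ¥168,500 × 11% = ¥18,535

Parallel minimum levy:
  Adjusted income: ¥168,500 + ¥27,000 + ¥11,500 = ¥207,000
  Less exemption ¥26,000 → base ¥181,000
  ¥181,000 × 10% = ¥18,100

¥18,535 > ¥18,100, so the standard income tax governs.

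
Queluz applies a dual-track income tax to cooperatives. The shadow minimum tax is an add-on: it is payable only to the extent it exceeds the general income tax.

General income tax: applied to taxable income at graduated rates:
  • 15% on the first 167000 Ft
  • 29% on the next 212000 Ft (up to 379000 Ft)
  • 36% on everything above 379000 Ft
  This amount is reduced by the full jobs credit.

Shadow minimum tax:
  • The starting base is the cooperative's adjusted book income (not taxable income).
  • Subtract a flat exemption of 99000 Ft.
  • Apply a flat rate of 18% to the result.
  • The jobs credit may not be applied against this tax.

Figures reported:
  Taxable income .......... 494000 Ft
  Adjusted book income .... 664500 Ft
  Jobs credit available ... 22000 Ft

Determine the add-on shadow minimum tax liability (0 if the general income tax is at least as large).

0 Ft

Shadow minimum tax:
  Base (adjusted book income): 664500 Ft
  Less exemption 99000 Ft → base 565500 Ft
  565500 Ft × 18% = 101790 Ft

General income tax:
  167000 Ft × 15% = 25050 Ft
  212000 Ft × 29% = 61480 Ft
  115000 Ft × 36% = 41400 Ft
  → 127930 Ft
  Less jobs credit 22000 Ft → 105930 Ft

101790 Ft ≤ 105930 Ft, so no add-on is due.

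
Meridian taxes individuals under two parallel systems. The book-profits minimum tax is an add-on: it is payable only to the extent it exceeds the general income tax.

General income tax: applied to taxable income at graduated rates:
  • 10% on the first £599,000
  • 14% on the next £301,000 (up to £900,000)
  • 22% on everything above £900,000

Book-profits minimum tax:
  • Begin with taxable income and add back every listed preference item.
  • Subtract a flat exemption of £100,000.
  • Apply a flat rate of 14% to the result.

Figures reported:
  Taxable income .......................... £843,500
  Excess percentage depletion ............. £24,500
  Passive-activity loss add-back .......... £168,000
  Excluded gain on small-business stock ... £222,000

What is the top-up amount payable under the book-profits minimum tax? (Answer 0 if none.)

Book-profits minimum tax:
  Adjusted income: £843,500 + £24,500 + £168,000 + £222,000 = £1,258,000
  Less exemption £100,000 → base £1,158,000
  £1,158,000 × 14% = £162,120

General income tax:
  £599,000 × 10% = £59,900
  £244,500 × 14% = £34,230
  → £94,130

Excess of book-profits minimum tax over general income tax: £162,120 − £94,130 = £67,990.

£67,990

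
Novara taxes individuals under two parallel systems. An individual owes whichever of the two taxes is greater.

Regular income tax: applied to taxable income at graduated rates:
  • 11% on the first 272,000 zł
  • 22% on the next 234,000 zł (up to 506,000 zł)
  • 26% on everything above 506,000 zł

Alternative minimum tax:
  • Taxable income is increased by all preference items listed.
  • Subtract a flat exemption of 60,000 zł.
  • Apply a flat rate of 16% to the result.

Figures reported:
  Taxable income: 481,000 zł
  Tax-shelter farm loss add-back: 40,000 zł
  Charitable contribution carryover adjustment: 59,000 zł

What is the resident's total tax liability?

Regular income tax:
  272,000 zł × 11% = 29,920 zł
  209,000 zł × 22% = 45,980 zł
  → 75,900 zł

Alternative minimum tax:
  Adjusted income: 481,000 zł + 40,000 zł + 59,000 zł = 580,000 zł
  Less exemption 60,000 zł → base 520,000 zł
  520,000 zł × 16% = 83,200 zł

83,200 zł > 75,900 zł, so the alternative minimum tax is the binding amount.

83,200 zł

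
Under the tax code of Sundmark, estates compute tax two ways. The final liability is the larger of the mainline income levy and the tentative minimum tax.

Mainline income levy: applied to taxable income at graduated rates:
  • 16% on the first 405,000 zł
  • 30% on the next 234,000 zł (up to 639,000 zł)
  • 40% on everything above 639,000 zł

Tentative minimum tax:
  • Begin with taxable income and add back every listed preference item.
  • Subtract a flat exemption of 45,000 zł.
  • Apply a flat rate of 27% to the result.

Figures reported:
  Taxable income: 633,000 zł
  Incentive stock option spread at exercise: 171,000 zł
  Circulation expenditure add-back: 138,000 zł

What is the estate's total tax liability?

Tentative minimum tax:
  Adjusted income: 633,000 zł + 171,000 zł + 138,000 zł = 942,000 zł
  Less exemption 45,000 zł → base 897,000 zł
  897,000 zł × 27% = 242,190 zł

Mainline income levy:
  405,000 zł × 16% = 64,800 zł
  228,000 zł × 30% = 68,400 zł
  → 133,200 zł

242,190 zł > 133,200 zł, so the tentative minimum tax is the binding amount.

242,190 zł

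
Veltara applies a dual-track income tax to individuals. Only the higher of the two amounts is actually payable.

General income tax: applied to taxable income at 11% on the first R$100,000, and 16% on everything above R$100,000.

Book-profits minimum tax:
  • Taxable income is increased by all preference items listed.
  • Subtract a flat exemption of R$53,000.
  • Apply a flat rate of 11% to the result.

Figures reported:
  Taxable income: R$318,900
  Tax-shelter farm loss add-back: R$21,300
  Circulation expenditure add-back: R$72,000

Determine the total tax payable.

General income tax:
  R$100,000 × 11% = R$11,000
  R$218,900 × 16% = R$35,024
  → R$46,024

Book-profits minimum tax:
  Adjusted income: R$318,900 + R$21,300 + R$72,000 = R$412,200
  Less exemption R$53,000 → base R$359,200
  R$359,200 × 11% = R$39,512

R$46,024 > R$39,512, so the general income tax governs.

R$46,024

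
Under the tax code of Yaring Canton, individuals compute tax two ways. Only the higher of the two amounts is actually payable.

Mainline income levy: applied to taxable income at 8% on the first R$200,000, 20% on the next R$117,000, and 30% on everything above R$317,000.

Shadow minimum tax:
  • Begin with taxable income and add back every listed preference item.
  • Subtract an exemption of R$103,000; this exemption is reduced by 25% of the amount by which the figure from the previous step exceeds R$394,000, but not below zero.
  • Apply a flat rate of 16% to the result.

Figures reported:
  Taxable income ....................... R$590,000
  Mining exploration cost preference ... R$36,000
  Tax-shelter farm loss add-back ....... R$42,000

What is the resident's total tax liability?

Shadow minimum tax:
  Adjusted income: R$590,000 + R$36,000 + R$42,000 = R$668,000
  Exemption: R$103,000 − 25% × (R$668,000 − R$394,000) = R$103,000 − R$68,500 = R$34,500
  Base: R$668,000 − R$34,500 = R$633,500
  R$633,500 × 16% = R$101,360

Mainline income levy:
  R$200,000 × 8% = R$16,000
  R$117,000 × 20% = R$23,400
  R$273,000 × 30% = R$81,900
  → R$121,300

R$121,300 > R$101,360, so the mainline income levy governs.

R$121,300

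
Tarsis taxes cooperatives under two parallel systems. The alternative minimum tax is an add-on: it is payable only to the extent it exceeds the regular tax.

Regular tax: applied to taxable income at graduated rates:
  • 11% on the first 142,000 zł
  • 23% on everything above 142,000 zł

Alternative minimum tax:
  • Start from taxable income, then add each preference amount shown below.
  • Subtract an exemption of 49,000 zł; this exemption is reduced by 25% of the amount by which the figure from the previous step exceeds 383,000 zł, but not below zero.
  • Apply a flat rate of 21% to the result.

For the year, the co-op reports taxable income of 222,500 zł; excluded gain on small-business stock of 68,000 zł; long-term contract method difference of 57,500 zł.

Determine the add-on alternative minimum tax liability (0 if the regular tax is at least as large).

Regular tax:
  142,000 zł × 11% = 15,620 zł
  80,500 zł × 23% = 18,515 zł
  → 34,135 zł

Alternative minimum tax:
  Adjusted income: 222,500 zł + 68,000 zł + 57,500 zł = 348,000 zł
  Exemption: 348,000 zł ≤ 383,000 zł, so full 49,000 zł applies
  Base: 348,000 zł − 49,000 zł = 299,000 zł
  299,000 zł × 21% = 62,790 zł

Excess of alternative minimum tax over regular tax: 62,790 zł − 34,135 zł = 28,655 zł.

28,655 zł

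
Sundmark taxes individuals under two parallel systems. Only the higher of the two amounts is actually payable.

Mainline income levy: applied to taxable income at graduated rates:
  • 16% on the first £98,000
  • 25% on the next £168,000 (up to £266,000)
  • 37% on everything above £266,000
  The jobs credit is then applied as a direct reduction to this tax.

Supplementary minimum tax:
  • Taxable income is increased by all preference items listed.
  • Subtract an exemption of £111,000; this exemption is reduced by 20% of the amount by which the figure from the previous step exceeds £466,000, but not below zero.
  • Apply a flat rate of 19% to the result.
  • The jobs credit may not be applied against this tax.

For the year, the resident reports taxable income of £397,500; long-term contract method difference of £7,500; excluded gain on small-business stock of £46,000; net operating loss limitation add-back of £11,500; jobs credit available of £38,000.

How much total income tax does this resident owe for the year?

Supplementary minimum tax:
  Adjusted income: £397,500 + £7,500 + £46,000 + £11,500 = £462,500
  Exemption: £462,500 ≤ £466,000, so full £111,000 applies
  Base: £462,500 − £111,000 = £351,500
  £351,500 × 19% = £66,785

Mainline income levy:
  £98,000 × 16% = £15,680
  £168,000 × 25% = £42,000
  £131,500 × 37% = £48,655
  → £106,335
  Less jobs credit £38,000 → £68,335

£68,335 > £66,785, so the mainline income levy governs.

£68,335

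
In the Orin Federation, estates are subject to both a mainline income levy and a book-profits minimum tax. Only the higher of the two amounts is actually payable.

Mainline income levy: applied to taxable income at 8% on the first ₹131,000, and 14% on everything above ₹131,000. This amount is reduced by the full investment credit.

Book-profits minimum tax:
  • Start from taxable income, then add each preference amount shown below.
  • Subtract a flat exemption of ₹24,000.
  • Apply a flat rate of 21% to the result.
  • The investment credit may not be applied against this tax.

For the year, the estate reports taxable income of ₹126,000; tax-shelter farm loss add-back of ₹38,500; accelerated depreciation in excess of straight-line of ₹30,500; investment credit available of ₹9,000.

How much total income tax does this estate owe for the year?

Mainline income levy:
  ₹126,000 × 8% = ₹10,080
  Less investment credit ₹9,000 → ₹1,080

Book-profits minimum tax:
  Adjusted income: ₹126,000 + ₹38,500 + ₹30,500 = ₹195,000
  Less exemption ₹24,000 → base ₹171,000
  ₹171,000 × 21% = ₹35,910

₹35,910 > ₹1,080, so the book-profits minimum tax is the binding amount.

₹35,910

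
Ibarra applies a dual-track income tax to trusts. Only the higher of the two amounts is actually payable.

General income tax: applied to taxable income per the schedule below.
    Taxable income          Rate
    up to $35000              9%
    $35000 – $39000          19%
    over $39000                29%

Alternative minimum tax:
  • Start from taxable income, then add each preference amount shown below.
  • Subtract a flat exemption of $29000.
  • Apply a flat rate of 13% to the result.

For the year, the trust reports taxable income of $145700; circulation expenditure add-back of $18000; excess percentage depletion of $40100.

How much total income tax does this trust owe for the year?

General income tax:
  $35000 × 9% = $3150
  $4000 × 19% = $760
  $106700 × 29% = $30943
  → $34853

Alternative minimum tax:
  Adjusted income: $145700 + $18000 + $40100 = $203800
  Less exemption $29000 → base $174800
  $174800 × 13% = $22724

$34853 > $22724, so the general income tax governs.

$34853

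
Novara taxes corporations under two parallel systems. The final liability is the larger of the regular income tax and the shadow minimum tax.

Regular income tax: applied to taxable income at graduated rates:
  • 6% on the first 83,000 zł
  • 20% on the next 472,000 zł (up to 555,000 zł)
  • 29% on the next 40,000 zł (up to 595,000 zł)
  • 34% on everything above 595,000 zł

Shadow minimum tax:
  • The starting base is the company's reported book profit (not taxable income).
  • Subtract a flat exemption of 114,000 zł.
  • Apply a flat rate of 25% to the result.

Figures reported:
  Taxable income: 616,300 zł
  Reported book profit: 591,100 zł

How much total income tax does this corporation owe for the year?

Shadow minimum tax:
  Base (reported book profit): 591,100 zł
  Less exemption 114,000 zł → base 477,100 zł
  477,100 zł × 25% = 119,275 zł

Regular income tax:
  83,000 zł × 6% = 4,980 zł
  472,000 zł × 20% = 94,400 zł
  40,000 zł × 29% = 11,600 zł
  21,300 zł × 34% = 7,242 zł
  → 118,222 zł

119,275 zł > 118,222 zł, so the shadow minimum tax is the binding amount.

119,275 zł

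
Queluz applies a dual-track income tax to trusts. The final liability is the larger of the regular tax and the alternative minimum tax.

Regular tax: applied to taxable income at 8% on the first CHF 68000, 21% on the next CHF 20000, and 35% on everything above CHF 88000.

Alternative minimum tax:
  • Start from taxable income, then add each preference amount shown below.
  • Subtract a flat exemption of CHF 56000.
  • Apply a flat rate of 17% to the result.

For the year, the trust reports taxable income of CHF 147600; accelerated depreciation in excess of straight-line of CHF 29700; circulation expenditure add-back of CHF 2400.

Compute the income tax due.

Regular tax:
  CHF 68000 × 8% = CHF 5440
  CHF 20000 × 21% = CHF 4200
  CHF 59600 × 35% = CHF 20860
  → CHF 30500

Alternative minimum tax:
  Adjusted income: CHF 147600 + CHF 29700 + CHF 2400 = CHF 179700
  Less exemption CHF 56000 → base CHF 123700
  CHF 123700 × 17% = CHF 21029

CHF 30500 > CHF 21029, so the regular tax governs.

CHF 30500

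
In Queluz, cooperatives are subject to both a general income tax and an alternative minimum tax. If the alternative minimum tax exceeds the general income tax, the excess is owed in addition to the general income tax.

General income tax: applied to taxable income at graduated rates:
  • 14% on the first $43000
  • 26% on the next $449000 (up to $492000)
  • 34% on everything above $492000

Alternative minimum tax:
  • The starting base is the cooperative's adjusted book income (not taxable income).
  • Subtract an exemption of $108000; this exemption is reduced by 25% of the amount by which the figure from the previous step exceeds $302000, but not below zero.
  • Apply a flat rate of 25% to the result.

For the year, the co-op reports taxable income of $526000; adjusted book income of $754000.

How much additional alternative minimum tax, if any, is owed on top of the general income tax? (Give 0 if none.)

Alternative minimum tax:
  Base (adjusted book income): $754000
  Exemption: 25% × ($754000 − $302000) = $113000 ≥ $108000, so the exemption is fully phased out
  Base: $754000 − $0 = $754000
  $754000 × 25% = $188500

General income tax:
  $43000 × 14% = $6020
  $449000 × 26% = $116740
  $34000 × 34% = $11560
  → $134320

Excess of alternative minimum tax over general income tax: $188500 − $134320 = $54180.

$54180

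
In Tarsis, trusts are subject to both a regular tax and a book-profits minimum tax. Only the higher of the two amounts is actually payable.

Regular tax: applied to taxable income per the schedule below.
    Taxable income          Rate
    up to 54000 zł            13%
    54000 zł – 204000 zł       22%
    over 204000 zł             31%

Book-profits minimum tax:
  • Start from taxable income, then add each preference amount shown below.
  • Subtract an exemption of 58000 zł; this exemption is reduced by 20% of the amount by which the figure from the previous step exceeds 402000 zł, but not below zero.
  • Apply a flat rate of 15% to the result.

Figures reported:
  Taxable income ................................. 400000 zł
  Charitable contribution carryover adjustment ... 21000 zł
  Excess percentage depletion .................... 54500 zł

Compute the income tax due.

100780 zł

Book-profits minimum tax:
  Adjusted income: 400000 zł + 21000 zł + 54500 zł = 475500 zł
  Exemption: 58000 zł − 20% × (475500 zł − 402000 zł) = 58000 zł − 14700 zł = 43300 zł
  Base: 475500 zł − 43300 zł = 432200 zł
  432200 zł × 15% = 64830 zł

Regular tax:
  54000 zł × 13% = 7020 zł
  150000 zł × 22% = 33000 zł
  196000 zł × 31% = 60760 zł
  → 100780 zł

100780 zł > 64830 zł, so the regular tax governs.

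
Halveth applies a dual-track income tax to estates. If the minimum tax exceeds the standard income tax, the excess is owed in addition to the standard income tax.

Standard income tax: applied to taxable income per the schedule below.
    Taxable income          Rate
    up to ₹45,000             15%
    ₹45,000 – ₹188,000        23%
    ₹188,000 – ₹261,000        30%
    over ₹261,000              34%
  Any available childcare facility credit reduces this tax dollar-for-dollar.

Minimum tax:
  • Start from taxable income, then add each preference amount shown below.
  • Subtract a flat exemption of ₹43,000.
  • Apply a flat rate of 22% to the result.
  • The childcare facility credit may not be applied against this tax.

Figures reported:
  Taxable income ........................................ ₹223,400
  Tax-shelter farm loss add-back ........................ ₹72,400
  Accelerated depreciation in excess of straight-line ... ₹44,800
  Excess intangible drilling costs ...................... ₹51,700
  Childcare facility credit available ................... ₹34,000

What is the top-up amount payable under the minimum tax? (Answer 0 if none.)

Minimum tax:
  Adjusted income: ₹223,400 + ₹72,400 + ₹44,800 + ₹51,700 = ₹392,300
  Less exemption ₹43,000 → base ₹349,300
  ₹349,300 × 22% = ₹76,846

Standard income tax:
  ₹45,000 × 15% = ₹6,750
  ₹143,000 × 23% = ₹32,890
  ₹35,400 × 30% = ₹10,620
  → ₹50,260
  Less childcare facility credit ₹34,000 → ₹16,260

Excess of minimum tax over standard income tax: ₹76,846 − ₹16,260 = ₹60,586.

₹60,586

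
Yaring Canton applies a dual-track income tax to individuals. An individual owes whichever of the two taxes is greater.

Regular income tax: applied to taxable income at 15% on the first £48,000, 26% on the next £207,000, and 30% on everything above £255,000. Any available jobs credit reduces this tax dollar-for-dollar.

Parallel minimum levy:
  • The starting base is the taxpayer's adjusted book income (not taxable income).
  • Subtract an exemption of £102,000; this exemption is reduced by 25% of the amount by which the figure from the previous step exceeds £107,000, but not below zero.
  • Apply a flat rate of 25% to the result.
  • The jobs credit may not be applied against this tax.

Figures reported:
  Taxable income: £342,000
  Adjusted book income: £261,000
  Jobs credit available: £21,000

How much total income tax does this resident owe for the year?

£66,120

Parallel minimum levy:
  Base (adjusted book income): £261,000
  Exemption: £102,000 − 25% × (£261,000 − £107,000) = £102,000 − £38,500 = £63,500
  Base: £261,000 − £63,500 = £197,500
  £197,500 × 25% = £49,375

Regular income tax:
  £48,000 × 15% = £7,200
  £207,000 × 26% = £53,820
  £87,000 × 30% = £26,100
  → £87,120
  Less jobs credit £21,000 → £66,120

£66,120 > £49,375, so the regular income tax governs.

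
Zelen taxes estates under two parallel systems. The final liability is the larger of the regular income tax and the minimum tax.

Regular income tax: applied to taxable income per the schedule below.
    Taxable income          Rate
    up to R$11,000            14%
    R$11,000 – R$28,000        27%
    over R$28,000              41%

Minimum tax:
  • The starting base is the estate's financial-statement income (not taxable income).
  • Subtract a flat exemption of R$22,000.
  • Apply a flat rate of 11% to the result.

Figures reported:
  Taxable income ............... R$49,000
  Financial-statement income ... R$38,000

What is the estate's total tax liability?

R$14,740

Minimum tax:
  Base (financial-statement income): R$38,000
  Less exemption R$22,000 → base R$16,000
  R$16,000 × 11% = R$1,760

Regular income tax:
  R$11,000 × 14% = R$1,540
  R$17,000 × 27% = R$4,590
  R$21,000 × 41% = R$8,610
  → R$14,740

R$14,740 > R$1,760, so the regular income tax governs.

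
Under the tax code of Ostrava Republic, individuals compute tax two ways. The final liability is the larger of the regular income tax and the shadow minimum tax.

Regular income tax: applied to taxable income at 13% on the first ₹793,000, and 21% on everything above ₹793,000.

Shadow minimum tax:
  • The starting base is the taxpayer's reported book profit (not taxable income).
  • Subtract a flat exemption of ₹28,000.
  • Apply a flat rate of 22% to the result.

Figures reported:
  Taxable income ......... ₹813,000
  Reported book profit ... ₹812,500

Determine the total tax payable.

Regular income tax:
  ₹793,000 × 13% = ₹103,090
  ₹20,000 × 21% = ₹4,200
  → ₹107,290

Shadow minimum tax:
  Base (reported book profit): ₹812,500
  Less exemption ₹28,000 → base ₹784,500
  ₹784,500 × 22% = ₹172,590

₹172,590 > ₹107,290, so the shadow minimum tax is the binding amount.

₹172,590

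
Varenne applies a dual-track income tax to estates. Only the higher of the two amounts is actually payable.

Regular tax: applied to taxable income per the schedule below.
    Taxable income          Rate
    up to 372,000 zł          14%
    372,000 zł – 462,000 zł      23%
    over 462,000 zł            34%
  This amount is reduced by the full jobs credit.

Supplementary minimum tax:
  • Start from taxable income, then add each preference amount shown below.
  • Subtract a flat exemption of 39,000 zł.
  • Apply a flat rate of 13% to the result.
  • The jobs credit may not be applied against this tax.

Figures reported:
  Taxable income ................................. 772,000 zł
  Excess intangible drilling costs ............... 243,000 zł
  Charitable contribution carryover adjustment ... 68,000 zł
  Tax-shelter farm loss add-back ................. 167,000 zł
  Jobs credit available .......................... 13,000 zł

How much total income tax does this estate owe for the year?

Supplementary minimum tax:
  Adjusted income: 772,000 zł + 243,000 zł + 68,000 zł + 167,000 zł = 1,250,000 zł
  Less exemption 39,000 zł → base 1,211,000 zł
  1,211,000 zł × 13% = 157,430 zł

Regular tax:
  372,000 zł × 14% = 52,080 zł
  90,000 zł × 23% = 20,700 zł
  310,000 zł × 34% = 105,400 zł
  → 178,180 zł
  Less jobs credit 13,000 zł → 165,180 zł

165,180 zł > 157,430 zł, so the regular tax governs.

165,180 zł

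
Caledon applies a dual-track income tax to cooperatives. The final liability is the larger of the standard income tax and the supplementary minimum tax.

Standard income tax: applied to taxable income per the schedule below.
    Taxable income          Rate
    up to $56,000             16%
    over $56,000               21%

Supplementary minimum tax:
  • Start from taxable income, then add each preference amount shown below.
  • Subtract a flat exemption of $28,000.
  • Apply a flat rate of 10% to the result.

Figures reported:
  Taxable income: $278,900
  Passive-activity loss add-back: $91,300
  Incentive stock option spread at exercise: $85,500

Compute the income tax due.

Supplementary minimum tax:
  Adjusted income: $278,900 + $91,300 + $85,500 = $455,700
  Less exemption $28,000 → base $427,700
  $427,700 × 10% = $42,770

Standard income tax:
  $56,000 × 16% = $8,960
  $222,900 × 21% = $46,809
  → $55,769

$55,769 > $42,770, so the standard income tax governs.

$55,769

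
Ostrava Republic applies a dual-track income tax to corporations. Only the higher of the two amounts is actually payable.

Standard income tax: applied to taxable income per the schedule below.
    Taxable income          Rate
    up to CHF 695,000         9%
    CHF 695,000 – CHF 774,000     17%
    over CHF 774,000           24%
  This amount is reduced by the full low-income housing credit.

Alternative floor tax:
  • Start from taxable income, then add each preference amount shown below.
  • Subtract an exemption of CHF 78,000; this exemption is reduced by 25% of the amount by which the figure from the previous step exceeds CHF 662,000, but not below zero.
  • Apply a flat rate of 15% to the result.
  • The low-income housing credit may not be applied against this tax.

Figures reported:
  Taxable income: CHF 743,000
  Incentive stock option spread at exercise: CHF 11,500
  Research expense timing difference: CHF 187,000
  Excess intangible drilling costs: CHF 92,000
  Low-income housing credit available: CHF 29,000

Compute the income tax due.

Alternative floor tax:
  Adjusted income: CHF 743,000 + CHF 11,500 + CHF 187,000 + CHF 92,000 = CHF 1,033,500
  Exemption: 25% × (CHF 1,033,500 − CHF 662,000) = CHF 92,875 ≥ CHF 78,000, so the exemption is fully phased out
  Base: CHF 1,033,500 − CHF 0 = CHF 1,033,500
  CHF 1,033,500 × 15% = CHF 155,025

Standard income tax:
  CHF 695,000 × 9% = CHF 62,550
  CHF 48,000 × 17% = CHF 8,160
  → CHF 70,710
  Less low-income housing credit CHF 29,000 → CHF 41,710

CHF 155,025 > CHF 41,710, so the alternative floor tax is the binding amount.

CHF 155,025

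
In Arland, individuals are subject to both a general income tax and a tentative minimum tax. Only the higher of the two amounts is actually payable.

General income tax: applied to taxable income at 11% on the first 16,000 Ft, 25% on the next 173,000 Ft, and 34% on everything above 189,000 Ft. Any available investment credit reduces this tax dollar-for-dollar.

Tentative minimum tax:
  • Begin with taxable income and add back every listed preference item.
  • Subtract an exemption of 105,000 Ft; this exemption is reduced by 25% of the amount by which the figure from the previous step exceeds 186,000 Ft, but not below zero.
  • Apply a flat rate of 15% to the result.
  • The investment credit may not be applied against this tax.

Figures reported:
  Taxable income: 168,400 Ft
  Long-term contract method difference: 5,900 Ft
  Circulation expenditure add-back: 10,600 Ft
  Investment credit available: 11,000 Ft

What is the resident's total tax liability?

General income tax:
  16,000 Ft × 11% = 1,760 Ft
  152,400 Ft × 25% = 38,100 Ft
  → 39,860 Ft
  Less investment credit 11,000 Ft → 28,860 Ft

Tentative minimum tax:
  Adjusted income: 168,400 Ft + 5,900 Ft + 10,600 Ft = 184,900 Ft
  Exemption: 184,900 Ft ≤ 186,000 Ft, so full 105,000 Ft applies
  Base: 184,900 Ft − 105,000 Ft = 79,900 Ft
  79,900 Ft × 15% = 11,985 Ft

28,860 Ft > 11,985 Ft, so the general income tax governs.

28,860 Ft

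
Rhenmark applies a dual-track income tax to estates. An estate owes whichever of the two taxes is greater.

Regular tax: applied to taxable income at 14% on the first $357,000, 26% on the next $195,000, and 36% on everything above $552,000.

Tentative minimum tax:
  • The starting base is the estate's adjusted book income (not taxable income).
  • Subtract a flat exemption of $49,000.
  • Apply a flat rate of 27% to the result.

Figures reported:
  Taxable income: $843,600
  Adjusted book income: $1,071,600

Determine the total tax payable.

$276,102

Tentative minimum tax:
  Base (adjusted book income): $1,071,600
  Less exemption $49,000 → base $1,022,600
  $1,022,600 × 27% = $276,102

Regular tax:
  $357,000 × 14% = $49,980
  $195,000 × 26% = $50,700
  $291,600 × 36% = $104,976
  → $205,656

$276,102 > $205,656, so the tentative minimum tax is the binding amount.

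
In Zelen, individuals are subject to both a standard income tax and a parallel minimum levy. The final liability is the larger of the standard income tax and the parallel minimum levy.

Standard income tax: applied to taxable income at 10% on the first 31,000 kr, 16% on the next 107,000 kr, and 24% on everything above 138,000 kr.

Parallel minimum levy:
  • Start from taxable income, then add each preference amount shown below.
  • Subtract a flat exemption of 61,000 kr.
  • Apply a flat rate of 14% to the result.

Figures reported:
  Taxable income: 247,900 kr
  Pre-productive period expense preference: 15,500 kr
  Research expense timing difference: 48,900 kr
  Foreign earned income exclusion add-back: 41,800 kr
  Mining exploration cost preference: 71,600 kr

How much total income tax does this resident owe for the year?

Standard income tax:
  31,000 kr × 10% = 3,100 kr
  107,000 kr × 16% = 17,120 kr
  109,900 kr × 24% = 26,376 kr
  → 46,596 kr

Parallel minimum levy:
  Adjusted income: 247,900 kr + 15,500 kr + 48,900 kr + 41,800 kr + 71,600 kr = 425,700 kr
  Less exemption 61,000 kr → base 364,700 kr
  364,700 kr × 14% = 51,058 kr

51,058 kr > 46,596 kr, so the parallel minimum levy is the binding amount.

51,058 kr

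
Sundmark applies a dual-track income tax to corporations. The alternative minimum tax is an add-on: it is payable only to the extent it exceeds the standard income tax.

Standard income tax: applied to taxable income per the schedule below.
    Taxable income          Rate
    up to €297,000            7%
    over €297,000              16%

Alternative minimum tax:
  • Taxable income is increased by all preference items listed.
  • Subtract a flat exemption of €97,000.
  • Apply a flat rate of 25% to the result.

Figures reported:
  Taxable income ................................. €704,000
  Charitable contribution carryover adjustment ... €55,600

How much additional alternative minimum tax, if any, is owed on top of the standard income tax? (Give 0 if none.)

€79,740

Alternative minimum tax:
  Adjusted income: €704,000 + €55,600 = €759,600
  Less exemption €97,000 → base €662,600
  €662,600 × 25% = €165,650

Standard income tax:
  €297,000 × 7% = €20,790
  €407,000 × 16% = €65,120
  → €85,910

Excess of alternative minimum tax over standard income tax: €165,650 − €85,910 = €79,740.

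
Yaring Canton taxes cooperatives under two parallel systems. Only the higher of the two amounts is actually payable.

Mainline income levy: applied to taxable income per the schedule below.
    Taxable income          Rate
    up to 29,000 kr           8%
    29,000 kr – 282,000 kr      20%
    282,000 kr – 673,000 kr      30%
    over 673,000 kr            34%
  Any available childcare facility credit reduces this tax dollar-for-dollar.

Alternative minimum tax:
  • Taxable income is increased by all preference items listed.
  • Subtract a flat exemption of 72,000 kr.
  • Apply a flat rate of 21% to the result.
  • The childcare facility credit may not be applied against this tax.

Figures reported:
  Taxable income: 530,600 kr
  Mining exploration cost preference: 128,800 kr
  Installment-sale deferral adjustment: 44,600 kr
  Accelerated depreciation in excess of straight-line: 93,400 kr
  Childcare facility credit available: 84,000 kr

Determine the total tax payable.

152,334 kr

Alternative minimum tax:
  Adjusted income: 530,600 kr + 128,800 kr + 44,600 kr + 93,400 kr = 797,400 kr
  Less exemption 72,000 kr → base 725,400 kr
  725,400 kr × 21% = 152,334 kr

Mainline income levy:
  29,000 kr × 8% = 2,320 kr
  253,000 kr × 20% = 50,600 kr
  248,600 kr × 30% = 74,580 kr
  → 127,500 kr
  Less childcare facility credit 84,000 kr → 43,500 kr

152,334 kr > 43,500 kr, so the alternative minimum tax is the binding amount.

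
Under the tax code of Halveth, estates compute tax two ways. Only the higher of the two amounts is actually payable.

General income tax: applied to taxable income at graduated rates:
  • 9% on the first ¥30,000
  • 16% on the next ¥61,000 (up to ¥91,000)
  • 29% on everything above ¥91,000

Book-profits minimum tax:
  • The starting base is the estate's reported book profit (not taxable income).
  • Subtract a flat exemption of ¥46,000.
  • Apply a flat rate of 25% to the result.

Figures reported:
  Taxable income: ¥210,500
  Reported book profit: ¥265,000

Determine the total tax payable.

General income tax:
  ¥30,000 × 9% = ¥2,700
  ¥61,000 × 16% = ¥9,760
  ¥119,500 × 29% = ¥34,655
  → ¥47,115

Book-profits minimum tax:
  Base (reported book profit): ¥265,000
  Less exemption ¥46,000 → base ¥219,000
  ¥219,000 × 25% = ¥54,750

¥54,750 > ¥47,115, so the book-profits minimum tax is the binding amount.

¥54,750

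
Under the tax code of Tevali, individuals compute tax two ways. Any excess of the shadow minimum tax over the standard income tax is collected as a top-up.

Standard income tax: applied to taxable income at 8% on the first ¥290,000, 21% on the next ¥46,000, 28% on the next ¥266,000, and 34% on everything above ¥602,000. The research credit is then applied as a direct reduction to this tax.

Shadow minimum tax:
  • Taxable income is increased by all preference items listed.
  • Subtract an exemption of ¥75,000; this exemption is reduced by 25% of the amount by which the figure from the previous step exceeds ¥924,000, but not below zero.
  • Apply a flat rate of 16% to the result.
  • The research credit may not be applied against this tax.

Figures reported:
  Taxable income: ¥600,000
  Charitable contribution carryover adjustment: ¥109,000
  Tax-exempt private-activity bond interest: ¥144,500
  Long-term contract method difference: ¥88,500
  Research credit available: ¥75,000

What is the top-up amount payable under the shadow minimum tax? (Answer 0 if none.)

¥107,660

Standard income tax:
  ¥290,000 × 8% = ¥23,200
  ¥46,000 × 21% = ¥9,660
  ¥264,000 × 28% = ¥73,920
  → ¥106,780
  Less research credit ¥75,000 → ¥31,780

Shadow minimum tax:
  Adjusted income: ¥600,000 + ¥109,000 + ¥144,500 + ¥88,500 = ¥942,000
  Exemption: ¥75,000 − 25% × (¥942,000 − ¥924,000) = ¥75,000 − ¥4,500 = ¥70,500
  Base: ¥942,000 − ¥70,500 = ¥871,500
  ¥871,500 × 16% = ¥139,440

Excess of shadow minimum tax over standard income tax: ¥139,440 − ¥31,780 = ¥107,660.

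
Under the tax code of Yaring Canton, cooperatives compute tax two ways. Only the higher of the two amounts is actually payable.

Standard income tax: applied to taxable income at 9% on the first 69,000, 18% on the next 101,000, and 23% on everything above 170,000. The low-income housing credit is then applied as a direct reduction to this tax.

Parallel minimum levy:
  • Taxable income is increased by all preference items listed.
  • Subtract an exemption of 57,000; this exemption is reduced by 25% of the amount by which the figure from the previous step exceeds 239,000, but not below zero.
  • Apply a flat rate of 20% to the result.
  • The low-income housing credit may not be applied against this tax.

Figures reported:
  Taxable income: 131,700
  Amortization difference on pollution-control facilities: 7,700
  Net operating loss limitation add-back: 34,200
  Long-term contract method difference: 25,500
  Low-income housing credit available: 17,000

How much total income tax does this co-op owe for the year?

Standard income tax:
  69,000 × 9% = 6,210
  62,700 × 18% = 11,286
  → 17,496
  Less low-income housing credit 17,000 → 496

Parallel minimum levy:
  Adjusted income: 131,700 + 7,700 + 34,200 + 25,500 = 199,100
  Exemption: 199,100 ≤ 239,000, so full 57,000 applies
  Base: 199,100 − 57,000 = 142,100
  142,100 × 20% = 28,420

28,420 > 496, so the parallel minimum levy is the binding amount.

28,420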